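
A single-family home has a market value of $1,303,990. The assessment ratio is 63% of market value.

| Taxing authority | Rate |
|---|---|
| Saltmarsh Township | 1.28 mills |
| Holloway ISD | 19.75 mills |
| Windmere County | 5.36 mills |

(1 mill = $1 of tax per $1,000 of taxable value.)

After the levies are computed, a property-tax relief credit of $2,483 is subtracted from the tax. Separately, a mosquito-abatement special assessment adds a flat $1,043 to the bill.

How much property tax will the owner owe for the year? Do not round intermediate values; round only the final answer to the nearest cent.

$20,239.75

Assessed value = $1,303,990 × 0.63 = $821,513.7
Saltmarsh Township: $821,513.7 × 0.00128 = $1,051.537536
Holloway ISD: $821,513.7 × 0.01975 = $16,224.895575
Windmere County: $821,513.7 × 0.00536 = $4,403.313432
Levies subtotal = $21,679.746543
After credit = $21,679.746543 − $2,483 = $19,196.746543
Total = $19,196.746543 + $1,043 = $20,239.746543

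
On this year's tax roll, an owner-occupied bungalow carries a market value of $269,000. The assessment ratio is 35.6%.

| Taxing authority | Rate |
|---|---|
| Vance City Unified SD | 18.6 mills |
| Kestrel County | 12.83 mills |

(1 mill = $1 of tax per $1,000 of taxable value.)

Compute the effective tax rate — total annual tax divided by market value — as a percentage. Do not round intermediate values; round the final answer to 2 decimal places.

1.12%

Assessed value = $269,000 × 0.356 = $95,764
Vance City Unified SD: $95,764 × 0.0186 = $1,781.2104
Kestrel County: $95,764 × 0.01283 = $1,228.65212
Total tax = $3,009.86252
Effective rate = $3,009.86252 ÷ $269,000 = 1.12% of market value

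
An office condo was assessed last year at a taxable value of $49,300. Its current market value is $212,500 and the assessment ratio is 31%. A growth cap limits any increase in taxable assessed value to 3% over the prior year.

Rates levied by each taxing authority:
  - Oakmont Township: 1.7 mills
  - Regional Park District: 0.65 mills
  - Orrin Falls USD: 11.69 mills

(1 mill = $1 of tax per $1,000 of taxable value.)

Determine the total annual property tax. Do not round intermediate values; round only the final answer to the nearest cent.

$712.94

Uncapped assessed value = $212,500 × 0.31 = $65,875
Cap limit = $49,300 × 1.03 = $50,779
Taxable assessed value = min($65,875, $50,779) = $50,779 (cap binds)
Oakmont Township: $50,779 × 0.0017 = $86.3243
Regional Park District: $50,779 × 0.00065 = $33.00635
Orrin Falls USD: $50,779 × 0.01169 = $593.60651
Total = $712.93716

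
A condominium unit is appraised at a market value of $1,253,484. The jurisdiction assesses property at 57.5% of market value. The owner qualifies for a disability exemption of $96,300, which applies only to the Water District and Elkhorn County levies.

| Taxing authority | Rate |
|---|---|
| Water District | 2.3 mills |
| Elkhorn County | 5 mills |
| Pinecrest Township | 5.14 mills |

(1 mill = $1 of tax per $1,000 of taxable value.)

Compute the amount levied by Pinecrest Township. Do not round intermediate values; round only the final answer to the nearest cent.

Assessed value = $1,253,484 × 0.575 = $720,753.3
Pinecrest Township taxable value = $720,753.3 (exemption does not apply)
Pinecrest Township levy = $720,753.3 × 0.00514 = $3,704.671962

$3,704.67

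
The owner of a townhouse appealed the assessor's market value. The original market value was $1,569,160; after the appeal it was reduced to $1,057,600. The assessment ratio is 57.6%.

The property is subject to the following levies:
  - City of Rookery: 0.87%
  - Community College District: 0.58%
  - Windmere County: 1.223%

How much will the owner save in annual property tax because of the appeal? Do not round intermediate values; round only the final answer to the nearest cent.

$7,876.22

Old assessed value = $1,569,160 × 0.576 = $903,836.16
New assessed value = $1,057,600 × 0.576 = $609,177.6
Combined rate = 0.0087 + 0.0058 + 0.01223 = 0.02673
Old tax = $903,836.16 × 0.02673 = $24,159.5405568
New tax = $609,177.6 × 0.02673 = $16,283.317248
Reduction = $24,159.5405568 − $16,283.317248 = $7,876.2233088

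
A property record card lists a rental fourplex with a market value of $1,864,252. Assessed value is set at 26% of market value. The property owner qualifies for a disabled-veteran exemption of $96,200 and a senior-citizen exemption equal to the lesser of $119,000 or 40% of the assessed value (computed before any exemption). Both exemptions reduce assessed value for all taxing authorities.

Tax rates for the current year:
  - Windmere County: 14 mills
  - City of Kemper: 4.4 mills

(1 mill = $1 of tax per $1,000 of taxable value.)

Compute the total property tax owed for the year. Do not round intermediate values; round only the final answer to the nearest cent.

Assessed value = $1,864,252 × 0.26 = $484,705.52
Senior-citizen exemption = min($119,000, 40% × $484,705.52) = min($119,000, $193,882.208) = $119,000 (dollar cap binds)
Taxable value = $484,705.52 − $96,200 − $119,000 = $269,505.52
Windmere County: $269,505.52 × 0.014 = $3,773.07728
City of Kemper: $269,505.52 × 0.0044 = $1,185.824288
Total = $4,958.901568

$4,958.90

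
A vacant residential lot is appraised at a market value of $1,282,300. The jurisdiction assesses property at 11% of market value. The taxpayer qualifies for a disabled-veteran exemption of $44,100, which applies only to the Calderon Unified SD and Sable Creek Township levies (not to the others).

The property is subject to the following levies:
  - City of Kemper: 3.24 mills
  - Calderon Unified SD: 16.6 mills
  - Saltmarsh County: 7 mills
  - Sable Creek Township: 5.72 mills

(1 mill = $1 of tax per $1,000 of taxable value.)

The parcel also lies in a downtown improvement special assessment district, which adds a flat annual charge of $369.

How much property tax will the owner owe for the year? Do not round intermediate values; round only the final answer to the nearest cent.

Assessed value = $1,282,300 × 0.11 = $141,053
City of Kemper: $141,053 × 0.00324 = $457.01172
Calderon Unified SD: ($141,053 − $44,100) × 0.0166 = $96,953 × 0.0166 = $1,609.4198
Saltmarsh County: $141,053 × 0.007 = $987.371
Sable Creek Township: ($141,053 − $44,100) × 0.00572 = $96,953 × 0.00572 = $554.57116
Levies subtotal = $3,608.37368
Total = $3,608.37368 + $369 = $3,977.37368

$3,977.37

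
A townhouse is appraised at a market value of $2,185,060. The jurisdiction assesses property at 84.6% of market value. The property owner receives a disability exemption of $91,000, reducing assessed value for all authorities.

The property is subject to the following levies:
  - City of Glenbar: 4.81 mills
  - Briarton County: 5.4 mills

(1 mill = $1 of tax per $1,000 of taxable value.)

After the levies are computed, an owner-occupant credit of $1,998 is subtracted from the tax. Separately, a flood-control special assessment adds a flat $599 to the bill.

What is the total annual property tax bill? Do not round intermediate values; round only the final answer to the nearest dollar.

Assessed value = $2,185,060 × 0.846 = $1,848,560.76
Taxable value = $1,848,560.76 − $91,000 = $1,757,560.76
City of Glenbar: $1,757,560.76 × 0.00481 = $8,453.8672556
Briarton County: $1,757,560.76 × 0.0054 = $9,490.828104
Levies subtotal = $17,944.6953596
After credit = $17,944.6953596 − $1,998 = $15,946.6953596
Total = $15,946.6953596 + $599 = $16,545.6953596

$16,546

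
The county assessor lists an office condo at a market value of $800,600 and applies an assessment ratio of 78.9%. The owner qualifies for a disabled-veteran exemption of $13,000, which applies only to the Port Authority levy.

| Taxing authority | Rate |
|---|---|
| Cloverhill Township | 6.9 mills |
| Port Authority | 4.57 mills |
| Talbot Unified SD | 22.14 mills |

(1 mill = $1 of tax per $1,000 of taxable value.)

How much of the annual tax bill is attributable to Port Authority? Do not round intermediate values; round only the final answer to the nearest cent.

$2,827.34

Assessed value = $800,600 × 0.789 = $631,673.4
Port Authority taxable value = $631,673.4 − $13,000 = $618,673.4
Port Authority levy = $618,673.4 × 0.00457 = $2,827.337438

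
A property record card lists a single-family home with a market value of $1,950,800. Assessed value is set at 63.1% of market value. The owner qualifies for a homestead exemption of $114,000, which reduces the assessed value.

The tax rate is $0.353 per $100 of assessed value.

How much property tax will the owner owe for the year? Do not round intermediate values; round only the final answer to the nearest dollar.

$3,943

Assessed value = $1,950,800 × 0.631 = $1,230,954.8
Taxable value = $1,230,954.8 − $114,000 = $1,116,954.8
Tax = $1,116,954.8 × 0.00353 = $3,942.850444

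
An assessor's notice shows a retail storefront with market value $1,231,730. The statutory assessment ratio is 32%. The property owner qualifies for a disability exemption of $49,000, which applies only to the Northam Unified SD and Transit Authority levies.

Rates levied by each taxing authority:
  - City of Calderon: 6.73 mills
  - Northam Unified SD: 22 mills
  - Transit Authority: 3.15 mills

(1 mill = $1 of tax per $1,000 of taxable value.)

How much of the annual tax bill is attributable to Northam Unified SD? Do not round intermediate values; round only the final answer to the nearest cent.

Assessed value = $1,231,730 × 0.32 = $394,153.6
Northam Unified SD taxable value = $394,153.6 − $49,000 = $345,153.6
Northam Unified SD levy = $345,153.6 × 0.022 = $7,593.3792

$7,593.38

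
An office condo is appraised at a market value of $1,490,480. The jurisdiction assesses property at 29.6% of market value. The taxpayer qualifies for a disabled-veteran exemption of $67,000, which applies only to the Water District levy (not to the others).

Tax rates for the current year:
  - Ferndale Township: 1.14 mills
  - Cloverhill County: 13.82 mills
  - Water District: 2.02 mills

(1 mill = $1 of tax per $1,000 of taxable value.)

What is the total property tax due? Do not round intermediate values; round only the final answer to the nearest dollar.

Assessed value = $1,490,480 × 0.296 = $441,182.08
Ferndale Township: $441,182.08 × 0.00114 = $502.9475712
Cloverhill County: $441,182.08 × 0.01382 = $6,097.1363456
Water District: ($441,182.08 − $67,000) × 0.00202 = $374,182.08 × 0.00202 = $755.8478016
Total = $7,355.9317184

$7,356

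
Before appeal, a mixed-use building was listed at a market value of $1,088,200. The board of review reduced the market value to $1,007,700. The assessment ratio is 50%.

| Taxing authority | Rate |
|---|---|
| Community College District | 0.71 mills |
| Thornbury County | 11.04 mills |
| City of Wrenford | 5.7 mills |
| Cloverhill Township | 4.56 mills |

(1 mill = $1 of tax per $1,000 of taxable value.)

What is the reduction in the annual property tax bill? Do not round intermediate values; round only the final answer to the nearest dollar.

$886

Old assessed value = $1,088,200 × 0.5 = $544,100
New assessed value = $1,007,700 × 0.5 = $503,850
Combined rate = 0.00071 + 0.01104 + 0.0057 + 0.00456 = 0.02201
Old tax = $544,100 × 0.02201 = $11,975.641
New tax = $503,850 × 0.02201 = $11,089.7385
Reduction = $11,975.641 − $11,089.7385 = $885.9025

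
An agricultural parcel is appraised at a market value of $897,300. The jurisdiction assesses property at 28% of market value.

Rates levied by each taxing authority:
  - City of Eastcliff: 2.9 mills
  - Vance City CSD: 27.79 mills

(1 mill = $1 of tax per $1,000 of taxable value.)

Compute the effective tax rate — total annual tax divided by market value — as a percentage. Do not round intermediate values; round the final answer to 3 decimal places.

Assessed value = $897,300 × 0.28 = $251,244
City of Eastcliff: $251,244 × 0.0029 = $728.6076
Vance City CSD: $251,244 × 0.02779 = $6,982.07076
Total tax = $7,710.67836
Effective rate = $7,710.67836 ÷ $897,300 = 0.859% of market value

0.859%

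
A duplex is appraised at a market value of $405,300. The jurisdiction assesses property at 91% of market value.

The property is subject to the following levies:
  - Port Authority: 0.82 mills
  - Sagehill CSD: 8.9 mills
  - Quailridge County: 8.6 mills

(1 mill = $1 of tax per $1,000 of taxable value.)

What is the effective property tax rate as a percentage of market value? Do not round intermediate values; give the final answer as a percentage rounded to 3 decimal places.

1.667%

Assessed value = $405,300 × 0.91 = $368,823
Port Authority: $368,823 × 0.00082 = $302.43486
Sagehill CSD: $368,823 × 0.0089 = $3,282.5247
Quailridge County: $368,823 × 0.0086 = $3,171.8778
Total tax = $6,756.83736
Effective rate = $6,756.83736 ÷ $405,300 = 1.667% of market value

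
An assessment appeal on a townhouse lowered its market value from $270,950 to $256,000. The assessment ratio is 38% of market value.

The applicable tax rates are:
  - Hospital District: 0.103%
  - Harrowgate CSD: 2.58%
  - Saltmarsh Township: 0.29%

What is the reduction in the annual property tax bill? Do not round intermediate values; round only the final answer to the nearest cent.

Old assessed value = $270,950 × 0.38 = $102,961
New assessed value = $256,000 × 0.38 = $97,280
Combined rate = 0.00103 + 0.0258 + 0.0029 = 0.02973
Old tax = $102,961 × 0.02973 = $3,061.03053
New tax = $97,280 × 0.02973 = $2,892.1344
Reduction = $3,061.03053 − $2,892.1344 = $168.89613

$168.90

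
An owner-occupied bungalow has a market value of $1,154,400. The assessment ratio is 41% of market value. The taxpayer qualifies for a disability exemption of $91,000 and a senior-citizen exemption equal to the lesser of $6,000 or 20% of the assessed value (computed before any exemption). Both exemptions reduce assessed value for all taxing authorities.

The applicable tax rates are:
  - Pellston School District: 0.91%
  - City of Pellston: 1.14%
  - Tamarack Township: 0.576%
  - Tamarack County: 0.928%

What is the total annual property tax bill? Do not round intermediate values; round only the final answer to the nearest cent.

$13,373.84

Assessed value = $1,154,400 × 0.41 = $473,304
Senior-citizen exemption = min($6,000, 20% × $473,304) = min($6,000, $94,660.8) = $6,000 (dollar cap binds)
Taxable value = $473,304 − $91,000 − $6,000 = $376,304
Pellston School District: $376,304 × 0.0091 = $3,424.3664
City of Pellston: $376,304 × 0.0114 = $4,289.8656
Tamarack Township: $376,304 × 0.00576 = $2,167.51104
Tamarack County: $376,304 × 0.00928 = $3,492.10112
Total = $13,373.84416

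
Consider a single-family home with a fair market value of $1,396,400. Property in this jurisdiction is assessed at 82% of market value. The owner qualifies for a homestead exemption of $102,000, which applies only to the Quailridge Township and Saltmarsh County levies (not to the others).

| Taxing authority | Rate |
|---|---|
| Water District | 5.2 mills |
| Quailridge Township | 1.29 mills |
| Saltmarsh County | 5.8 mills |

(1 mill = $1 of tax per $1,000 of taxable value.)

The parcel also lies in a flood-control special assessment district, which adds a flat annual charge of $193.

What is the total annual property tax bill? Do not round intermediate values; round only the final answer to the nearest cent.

$13,542.46

Assessed value = $1,396,400 × 0.82 = $1,145,048
Water District: $1,145,048 × 0.0052 = $5,954.2496
Quailridge Township: ($1,145,048 − $102,000) × 0.00129 = $1,043,048 × 0.00129 = $1,345.53192
Saltmarsh County: ($1,145,048 − $102,000) × 0.0058 = $1,043,048 × 0.0058 = $6,049.6784
Levies subtotal = $13,349.45992
Total = $13,349.45992 + $193 = $13,542.45992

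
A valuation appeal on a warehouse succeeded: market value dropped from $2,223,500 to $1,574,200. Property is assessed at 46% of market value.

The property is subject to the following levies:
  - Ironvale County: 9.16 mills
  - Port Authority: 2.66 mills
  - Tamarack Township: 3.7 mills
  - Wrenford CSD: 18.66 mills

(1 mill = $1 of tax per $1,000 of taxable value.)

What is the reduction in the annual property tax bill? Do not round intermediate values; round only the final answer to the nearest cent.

Old assessed value = $2,223,500 × 0.46 = $1,022,810
New assessed value = $1,574,200 × 0.46 = $724,132
Combined rate = 0.00916 + 0.00266 + 0.0037 + 0.01866 = 0.03418
Old tax = $1,022,810 × 0.03418 = $34,959.6458
New tax = $724,132 × 0.03418 = $24,750.83176
Reduction = $34,959.6458 − $24,750.83176 = $10,208.81404

$10,208.81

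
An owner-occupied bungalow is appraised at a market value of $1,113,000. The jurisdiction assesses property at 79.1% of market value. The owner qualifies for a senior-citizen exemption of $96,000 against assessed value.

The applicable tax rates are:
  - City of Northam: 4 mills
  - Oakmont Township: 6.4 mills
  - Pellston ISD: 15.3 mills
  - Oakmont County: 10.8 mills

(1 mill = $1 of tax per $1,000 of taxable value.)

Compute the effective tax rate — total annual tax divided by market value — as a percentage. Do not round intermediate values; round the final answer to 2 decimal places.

Assessed value = $1,113,000 × 0.791 = $880,383
Taxable value = $880,383 − $96,000 = $784,383
City of Northam: $784,383 × 0.004 = $3,137.532
Oakmont Township: $784,383 × 0.0064 = $5,020.0512
Pellston ISD: $784,383 × 0.0153 = $12,001.0599
Oakmont County: $784,383 × 0.0108 = $8,471.3364
Total tax = $28,629.9795
Effective rate = $28,629.9795 ÷ $1,113,000 = 2.57% of market value

2.57%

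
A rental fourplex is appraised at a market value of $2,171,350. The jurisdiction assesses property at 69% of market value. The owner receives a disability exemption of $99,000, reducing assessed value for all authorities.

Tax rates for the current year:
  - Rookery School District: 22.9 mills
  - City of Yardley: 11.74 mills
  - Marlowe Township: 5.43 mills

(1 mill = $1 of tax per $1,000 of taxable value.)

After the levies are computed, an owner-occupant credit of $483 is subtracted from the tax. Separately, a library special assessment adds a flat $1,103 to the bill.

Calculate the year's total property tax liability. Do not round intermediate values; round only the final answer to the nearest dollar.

$56,687

Assessed value = $2,171,350 × 0.69 = $1,498,231.5
Taxable value = $1,498,231.5 − $99,000 = $1,399,231.5
Rookery School District: $1,399,231.5 × 0.0229 = $32,042.40135
City of Yardley: $1,399,231.5 × 0.01174 = $16,426.97781
Marlowe Township: $1,399,231.5 × 0.00543 = $7,597.827045
Levies subtotal = $56,067.206205
After credit = $56,067.206205 − $483 = $55,584.206205
Total = $55,584.206205 + $1,103 = $56,687.206205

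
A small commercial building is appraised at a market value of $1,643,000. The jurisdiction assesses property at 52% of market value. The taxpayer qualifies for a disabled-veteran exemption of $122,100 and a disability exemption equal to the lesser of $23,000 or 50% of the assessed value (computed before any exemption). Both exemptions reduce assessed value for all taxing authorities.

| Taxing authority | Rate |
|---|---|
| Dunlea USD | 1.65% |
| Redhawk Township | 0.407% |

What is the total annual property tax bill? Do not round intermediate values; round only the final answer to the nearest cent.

Assessed value = $1,643,000 × 0.52 = $854,360
Disability exemption = min($23,000, 50% × $854,360) = min($23,000, $427,180) = $23,000 (dollar cap binds)
Taxable value = $854,360 − $122,100 − $23,000 = $709,260
Dunlea USD: $709,260 × 0.0165 = $11,702.79
Redhawk Township: $709,260 × 0.00407 = $2,886.6882
Total = $14,589.4782

$14,589.48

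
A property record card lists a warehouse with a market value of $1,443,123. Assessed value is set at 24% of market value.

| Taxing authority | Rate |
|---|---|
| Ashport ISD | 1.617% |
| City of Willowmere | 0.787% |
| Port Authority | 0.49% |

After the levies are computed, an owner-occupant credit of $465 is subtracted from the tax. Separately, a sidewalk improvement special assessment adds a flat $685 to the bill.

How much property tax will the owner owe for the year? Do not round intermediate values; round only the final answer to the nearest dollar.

$10,243

Assessed value = $1,443,123 × 0.24 = $346,349.52
Ashport ISD: $346,349.52 × 0.01617 = $5,600.4717384
City of Willowmere: $346,349.52 × 0.00787 = $2,725.7707224
Port Authority: $346,349.52 × 0.0049 = $1,697.112648
Levies subtotal = $10,023.3551088
After credit = $10,023.3551088 − $465 = $9,558.3551088
Total = $9,558.3551088 + $685 = $10,243.3551088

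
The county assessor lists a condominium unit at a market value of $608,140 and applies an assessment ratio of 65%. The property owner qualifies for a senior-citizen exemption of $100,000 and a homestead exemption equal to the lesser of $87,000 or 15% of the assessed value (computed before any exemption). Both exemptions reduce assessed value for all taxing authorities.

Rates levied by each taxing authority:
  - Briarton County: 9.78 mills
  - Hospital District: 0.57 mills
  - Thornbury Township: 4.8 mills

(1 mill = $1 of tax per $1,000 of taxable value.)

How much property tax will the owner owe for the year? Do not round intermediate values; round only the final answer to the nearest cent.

Assessed value = $608,140 × 0.65 = $395,291
Homestead exemption = min($87,000, 15% × $395,291) = min($87,000, $59,293.65) = $59,293.65 (percentage binds)
Taxable value = $395,291 − $100,000 − $59,293.65 = $235,997.35
Briarton County: $235,997.35 × 0.00978 = $2,308.054083
Hospital District: $235,997.35 × 0.00057 = $134.5184895
Thornbury Township: $235,997.35 × 0.0048 = $1,132.78728
Total = $3,575.3598525

$3,575.36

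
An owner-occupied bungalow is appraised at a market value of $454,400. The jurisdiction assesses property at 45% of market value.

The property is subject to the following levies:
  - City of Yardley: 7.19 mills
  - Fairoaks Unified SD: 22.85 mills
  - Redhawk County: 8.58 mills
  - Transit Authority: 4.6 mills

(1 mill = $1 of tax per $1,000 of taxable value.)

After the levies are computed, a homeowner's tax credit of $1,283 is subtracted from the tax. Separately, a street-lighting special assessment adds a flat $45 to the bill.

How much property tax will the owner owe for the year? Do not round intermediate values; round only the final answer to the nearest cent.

$7,599.63

Assessed value = $454,400 × 0.45 = $204,480
City of Yardley: $204,480 × 0.00719 = $1,470.2112
Fairoaks Unified SD: $204,480 × 0.02285 = $4,672.368
Redhawk County: $204,480 × 0.00858 = $1,754.4384
Transit Authority: $204,480 × 0.0046 = $940.608
Levies subtotal = $8,837.6256
After credit = $8,837.6256 − $1,283 = $7,554.6256
Total = $7,554.6256 + $45 = $7,599.6256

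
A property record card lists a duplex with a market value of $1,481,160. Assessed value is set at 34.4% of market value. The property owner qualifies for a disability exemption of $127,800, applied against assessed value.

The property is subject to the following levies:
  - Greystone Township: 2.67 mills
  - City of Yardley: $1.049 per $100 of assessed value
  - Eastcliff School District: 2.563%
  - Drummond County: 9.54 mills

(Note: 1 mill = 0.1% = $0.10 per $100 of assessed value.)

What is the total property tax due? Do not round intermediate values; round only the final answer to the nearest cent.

$18,448.48

Assessed value = $1,481,160 × 0.344 = $509,519.04
Taxable value = $509,519.04 − $127,800 = $381,719.04
Greystone Township: $381,719.04 × 0.00267 = $1,019.1898368
City of Yardley: $381,719.04 × 0.01049 = $4,004.2327296
Eastcliff School District: $381,719.04 × 0.02563 = $9,783.4589952
Drummond County: $381,719.04 × 0.00954 = $3,641.5996416
Total = $18,448.4812032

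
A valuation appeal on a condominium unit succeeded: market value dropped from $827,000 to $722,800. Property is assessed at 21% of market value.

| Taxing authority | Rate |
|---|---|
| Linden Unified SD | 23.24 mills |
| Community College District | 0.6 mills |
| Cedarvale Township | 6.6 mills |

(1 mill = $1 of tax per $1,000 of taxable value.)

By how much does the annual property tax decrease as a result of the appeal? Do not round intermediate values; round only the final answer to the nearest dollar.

$666

Old assessed value = $827,000 × 0.21 = $173,670
New assessed value = $722,800 × 0.21 = $151,788
Combined rate = 0.02324 + 0.0006 + 0.0066 = 0.03044
Old tax = $173,670 × 0.03044 = $5,286.5148
New tax = $151,788 × 0.03044 = $4,620.42672
Reduction = $5,286.5148 − $4,620.42672 = $666.08808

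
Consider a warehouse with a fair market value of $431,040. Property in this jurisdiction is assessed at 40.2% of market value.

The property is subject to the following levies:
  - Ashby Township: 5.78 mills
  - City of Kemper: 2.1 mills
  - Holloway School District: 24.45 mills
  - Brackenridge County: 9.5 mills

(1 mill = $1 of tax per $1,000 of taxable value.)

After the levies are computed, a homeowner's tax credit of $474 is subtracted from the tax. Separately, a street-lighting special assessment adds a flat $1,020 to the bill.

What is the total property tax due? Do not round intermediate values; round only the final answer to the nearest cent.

Assessed value = $431,040 × 0.402 = $173,278.08
Ashby Township: $173,278.08 × 0.00578 = $1,001.5473024
City of Kemper: $173,278.08 × 0.0021 = $363.883968
Holloway School District: $173,278.08 × 0.02445 = $4,236.649056
Brackenridge County: $173,278.08 × 0.0095 = $1,646.14176
Levies subtotal = $7,248.2220864
After credit = $7,248.2220864 − $474 = $6,774.2220864
Total = $6,774.2220864 + $1,020 = $7,794.2220864

$7,794.22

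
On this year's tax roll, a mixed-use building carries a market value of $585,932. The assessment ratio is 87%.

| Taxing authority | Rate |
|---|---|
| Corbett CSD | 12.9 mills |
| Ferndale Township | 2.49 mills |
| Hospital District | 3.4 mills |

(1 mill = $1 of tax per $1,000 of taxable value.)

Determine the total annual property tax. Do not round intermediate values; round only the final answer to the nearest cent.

$9,578.41

Assessed value = $585,932 × 0.87 = $509,760.84
Corbett CSD: $509,760.84 × 0.0129 = $6,575.914836
Ferndale Township: $509,760.84 × 0.00249 = $1,269.3044916
Hospital District: $509,760.84 × 0.0034 = $1,733.186856
Total = $6,575.914836 + $1,269.3044916 + $1,733.186856 = $9,578.4061836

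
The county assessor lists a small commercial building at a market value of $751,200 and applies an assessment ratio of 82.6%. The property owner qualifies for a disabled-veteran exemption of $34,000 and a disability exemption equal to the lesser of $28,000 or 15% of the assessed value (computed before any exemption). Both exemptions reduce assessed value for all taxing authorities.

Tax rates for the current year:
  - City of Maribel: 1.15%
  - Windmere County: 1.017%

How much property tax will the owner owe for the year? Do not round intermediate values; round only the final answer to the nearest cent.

$12,102.50

Assessed value = $751,200 × 0.826 = $620,491.2
Disability exemption = min($28,000, 15% × $620,491.2) = min($28,000, $93,073.68) = $28,000 (dollar cap binds)
Taxable value = $620,491.2 − $34,000 − $28,000 = $558,491.2
City of Maribel: $558,491.2 × 0.0115 = $6,422.6488
Windmere County: $558,491.2 × 0.01017 = $5,679.855504
Total = $12,102.504304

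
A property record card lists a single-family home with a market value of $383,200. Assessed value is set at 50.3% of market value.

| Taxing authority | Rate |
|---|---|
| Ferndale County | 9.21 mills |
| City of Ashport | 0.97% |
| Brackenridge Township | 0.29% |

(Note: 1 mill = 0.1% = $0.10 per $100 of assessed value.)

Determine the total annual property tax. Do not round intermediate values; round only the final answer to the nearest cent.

$4,203.87

Assessed value = $383,200 × 0.503 = $192,749.6
Ferndale County: $192,749.6 × 0.00921 = $1,775.223816
City of Ashport: $192,749.6 × 0.0097 = $1,869.67112
Brackenridge Township: $192,749.6 × 0.0029 = $558.97384
Total = $4,203.868776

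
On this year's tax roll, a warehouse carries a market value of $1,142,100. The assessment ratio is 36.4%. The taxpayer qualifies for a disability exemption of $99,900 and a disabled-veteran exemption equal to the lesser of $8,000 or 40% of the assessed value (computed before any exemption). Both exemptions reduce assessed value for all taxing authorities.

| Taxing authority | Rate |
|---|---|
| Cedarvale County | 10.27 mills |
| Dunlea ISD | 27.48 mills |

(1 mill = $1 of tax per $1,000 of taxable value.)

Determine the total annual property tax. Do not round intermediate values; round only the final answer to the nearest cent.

Assessed value = $1,142,100 × 0.364 = $415,724.4
Disabled-veteran exemption = min($8,000, 40% × $415,724.4) = min($8,000, $166,289.76) = $8,000 (dollar cap binds)
Taxable value = $415,724.4 − $99,900 − $8,000 = $307,824.4
Cedarvale County: $307,824.4 × 0.01027 = $3,161.356588
Dunlea ISD: $307,824.4 × 0.02748 = $8,459.014512
Total = $11,620.3711

$11,620.37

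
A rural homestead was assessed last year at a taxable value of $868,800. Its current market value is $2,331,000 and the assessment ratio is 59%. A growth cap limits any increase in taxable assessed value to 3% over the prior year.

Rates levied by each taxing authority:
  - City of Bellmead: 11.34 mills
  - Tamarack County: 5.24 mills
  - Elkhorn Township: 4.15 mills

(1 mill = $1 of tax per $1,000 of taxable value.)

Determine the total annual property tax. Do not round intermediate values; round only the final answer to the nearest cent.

Uncapped assessed value = $2,331,000 × 0.59 = $1,375,290
Cap limit = $868,800 × 1.03 = $894,864
Taxable assessed value = min($1,375,290, $894,864) = $894,864 (cap binds)
City of Bellmead: $894,864 × 0.01134 = $10,147.75776
Tamarack County: $894,864 × 0.00524 = $4,689.08736
Elkhorn Township: $894,864 × 0.00415 = $3,713.6856
Total = $18,550.53072

$18,550.53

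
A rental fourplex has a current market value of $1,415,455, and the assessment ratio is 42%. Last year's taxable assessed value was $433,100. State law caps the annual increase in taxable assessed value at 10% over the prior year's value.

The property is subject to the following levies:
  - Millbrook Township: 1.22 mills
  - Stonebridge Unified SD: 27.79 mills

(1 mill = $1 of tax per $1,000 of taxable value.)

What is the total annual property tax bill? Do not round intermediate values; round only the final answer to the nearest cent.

$13,820.65

Uncapped assessed value = $1,415,455 × 0.42 = $594,491.1
Cap limit = $433,100 × 1.1 = $476,410
Taxable assessed value = min($594,491.1, $476,410) = $476,410 (cap binds)
Millbrook Township: $476,410 × 0.00122 = $581.2202
Stonebridge Unified SD: $476,410 × 0.02779 = $13,239.4339
Total = $13,820.6541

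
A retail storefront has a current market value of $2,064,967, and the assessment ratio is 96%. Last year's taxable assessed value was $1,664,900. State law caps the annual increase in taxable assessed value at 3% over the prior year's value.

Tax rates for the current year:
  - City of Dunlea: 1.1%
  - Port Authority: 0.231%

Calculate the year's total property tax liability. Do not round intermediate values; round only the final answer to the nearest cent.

Uncapped assessed value = $2,064,967 × 0.96 = $1,982,368.32
Cap limit = $1,664,900 × 1.03 = $1,714,847
Taxable assessed value = min($1,982,368.32, $1,714,847) = $1,714,847 (cap binds)
City of Dunlea: $1,714,847 × 0.011 = $18,863.317
Port Authority: $1,714,847 × 0.00231 = $3,961.29657
Total = $22,824.61357

$22,824.61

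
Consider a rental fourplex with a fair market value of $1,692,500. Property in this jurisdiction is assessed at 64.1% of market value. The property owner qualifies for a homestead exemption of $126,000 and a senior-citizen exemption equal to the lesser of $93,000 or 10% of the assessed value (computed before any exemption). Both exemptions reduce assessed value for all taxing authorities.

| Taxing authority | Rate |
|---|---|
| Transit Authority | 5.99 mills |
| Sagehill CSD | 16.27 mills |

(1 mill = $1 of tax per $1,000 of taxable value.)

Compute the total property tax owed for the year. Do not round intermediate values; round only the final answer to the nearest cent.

Assessed value = $1,692,500 × 0.641 = $1,084,892.5
Senior-citizen exemption = min($93,000, 10% × $1,084,892.5) = min($93,000, $108,489.25) = $93,000 (dollar cap binds)
Taxable value = $1,084,892.5 − $126,000 − $93,000 = $865,892.5
Transit Authority: $865,892.5 × 0.00599 = $5,186.696075
Sagehill CSD: $865,892.5 × 0.01627 = $14,088.070975
Total = $19,274.76705

$19,274.77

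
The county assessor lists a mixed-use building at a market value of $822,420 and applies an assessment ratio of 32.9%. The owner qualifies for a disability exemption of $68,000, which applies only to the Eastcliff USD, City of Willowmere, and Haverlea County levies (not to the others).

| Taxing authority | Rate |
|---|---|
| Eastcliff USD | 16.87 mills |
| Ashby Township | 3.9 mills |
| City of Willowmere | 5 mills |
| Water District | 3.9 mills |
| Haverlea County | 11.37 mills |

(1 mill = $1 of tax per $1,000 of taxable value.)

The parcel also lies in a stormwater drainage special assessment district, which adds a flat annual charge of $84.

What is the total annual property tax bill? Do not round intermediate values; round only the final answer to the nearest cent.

Assessed value = $822,420 × 0.329 = $270,576.18
Eastcliff USD: ($270,576.18 − $68,000) × 0.01687 = $202,576.18 × 0.01687 = $3,417.4601566
Ashby Township: $270,576.18 × 0.0039 = $1,055.247102
City of Willowmere: ($270,576.18 − $68,000) × 0.005 = $202,576.18 × 0.005 = $1,012.8809
Water District: $270,576.18 × 0.0039 = $1,055.247102
Haverlea County: ($270,576.18 − $68,000) × 0.01137 = $202,576.18 × 0.01137 = $2,303.2911666
Levies subtotal = $8,844.1264272
Total = $8,844.1264272 + $84 = $8,928.1264272

$8,928.13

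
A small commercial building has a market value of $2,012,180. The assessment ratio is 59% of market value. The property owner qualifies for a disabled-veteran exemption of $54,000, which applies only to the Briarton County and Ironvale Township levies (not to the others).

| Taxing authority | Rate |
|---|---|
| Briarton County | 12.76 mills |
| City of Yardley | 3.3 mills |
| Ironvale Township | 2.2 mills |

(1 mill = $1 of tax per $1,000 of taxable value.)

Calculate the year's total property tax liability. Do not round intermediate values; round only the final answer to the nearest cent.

$20,870.18

Assessed value = $2,012,180 × 0.59 = $1,187,186.2
Briarton County: ($1,187,186.2 − $54,000) × 0.01276 = $1,133,186.2 × 0.01276 = $14,459.455912
City of Yardley: $1,187,186.2 × 0.0033 = $3,917.71446
Ironvale Township: ($1,187,186.2 − $54,000) × 0.0022 = $1,133,186.2 × 0.0022 = $2,493.00964
Total = $20,870.180012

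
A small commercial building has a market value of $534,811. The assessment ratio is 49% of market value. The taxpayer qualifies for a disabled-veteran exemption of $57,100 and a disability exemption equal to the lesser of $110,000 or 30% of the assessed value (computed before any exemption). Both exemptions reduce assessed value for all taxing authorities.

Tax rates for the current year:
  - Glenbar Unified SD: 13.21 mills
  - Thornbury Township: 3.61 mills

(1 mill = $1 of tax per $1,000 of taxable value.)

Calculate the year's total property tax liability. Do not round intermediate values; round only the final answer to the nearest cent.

$2,125.04

Assessed value = $534,811 × 0.49 = $262,057.39
Disability exemption = min($110,000, 30% × $262,057.39) = min($110,000, $78,617.217) = $78,617.217 (percentage binds)
Taxable value = $262,057.39 − $57,100 − $78,617.217 = $126,340.173
Glenbar Unified SD: $126,340.173 × 0.01321 = $1,668.95368533
Thornbury Township: $126,340.173 × 0.00361 = $456.08802453
Total = $2,125.04170986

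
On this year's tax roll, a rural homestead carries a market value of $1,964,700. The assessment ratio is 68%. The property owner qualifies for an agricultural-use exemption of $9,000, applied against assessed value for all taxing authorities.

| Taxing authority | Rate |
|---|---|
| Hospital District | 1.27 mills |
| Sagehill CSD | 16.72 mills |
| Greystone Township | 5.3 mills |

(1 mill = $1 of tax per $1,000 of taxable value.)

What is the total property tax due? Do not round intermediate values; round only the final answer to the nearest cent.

$30,905.74

Assessed value = $1,964,700 × 0.68 = $1,335,996
Taxable value = $1,335,996 − $9,000 = $1,326,996
Hospital District: $1,326,996 × 0.00127 = $1,685.28492
Sagehill CSD: $1,326,996 × 0.01672 = $22,187.37312
Greystone Township: $1,326,996 × 0.0053 = $7,033.0788
Total = $1,685.28492 + $22,187.37312 + $7,033.0788 = $30,905.73684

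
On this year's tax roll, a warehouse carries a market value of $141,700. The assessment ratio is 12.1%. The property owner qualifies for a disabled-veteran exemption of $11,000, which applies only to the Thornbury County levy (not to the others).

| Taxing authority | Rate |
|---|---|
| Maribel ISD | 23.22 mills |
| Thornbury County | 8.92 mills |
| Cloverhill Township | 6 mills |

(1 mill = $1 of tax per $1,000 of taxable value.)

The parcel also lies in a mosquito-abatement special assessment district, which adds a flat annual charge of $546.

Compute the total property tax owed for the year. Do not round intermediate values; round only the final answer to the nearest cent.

$1,101.82

Assessed value = $141,700 × 0.121 = $17,145.7
Maribel ISD: $17,145.7 × 0.02322 = $398.123154
Thornbury County: ($17,145.7 − $11,000) × 0.00892 = $6,145.7 × 0.00892 = $54.819644
Cloverhill Township: $17,145.7 × 0.006 = $102.8742
Levies subtotal = $555.816998
Total = $555.816998 + $546 = $1,101.816998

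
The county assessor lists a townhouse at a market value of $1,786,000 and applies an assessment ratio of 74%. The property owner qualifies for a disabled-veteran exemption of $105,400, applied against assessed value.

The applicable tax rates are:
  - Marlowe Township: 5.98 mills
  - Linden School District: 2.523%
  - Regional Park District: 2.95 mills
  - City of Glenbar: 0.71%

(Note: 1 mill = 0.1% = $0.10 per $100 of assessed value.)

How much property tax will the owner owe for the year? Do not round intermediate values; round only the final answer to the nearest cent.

$50,182.06

Assessed value = $1,786,000 × 0.74 = $1,321,640
Taxable value = $1,321,640 − $105,400 = $1,216,240
Marlowe Township: $1,216,240 × 0.00598 = $7,273.1152
Linden School District: $1,216,240 × 0.02523 = $30,685.7352
Regional Park District: $1,216,240 × 0.00295 = $3,587.908
City of Glenbar: $1,216,240 × 0.0071 = $8,635.304
Total = $50,182.0624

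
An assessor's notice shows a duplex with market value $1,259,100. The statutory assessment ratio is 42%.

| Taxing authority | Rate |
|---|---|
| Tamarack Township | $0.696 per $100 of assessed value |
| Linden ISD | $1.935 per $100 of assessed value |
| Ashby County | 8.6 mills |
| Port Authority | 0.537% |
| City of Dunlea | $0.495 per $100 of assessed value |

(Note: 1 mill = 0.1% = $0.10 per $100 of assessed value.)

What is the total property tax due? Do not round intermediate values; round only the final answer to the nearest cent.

$23,918.62

Assessed value = $1,259,100 × 0.42 = $528,822
Tamarack Township: $528,822 × 0.00696 = $3,680.60112
Linden ISD: $528,822 × 0.01935 = $10,232.7057
Ashby County: $528,822 × 0.0086 = $4,547.8692
Port Authority: $528,822 × 0.00537 = $2,839.77414
City of Dunlea: $528,822 × 0.00495 = $2,617.6689
Total = $23,918.61906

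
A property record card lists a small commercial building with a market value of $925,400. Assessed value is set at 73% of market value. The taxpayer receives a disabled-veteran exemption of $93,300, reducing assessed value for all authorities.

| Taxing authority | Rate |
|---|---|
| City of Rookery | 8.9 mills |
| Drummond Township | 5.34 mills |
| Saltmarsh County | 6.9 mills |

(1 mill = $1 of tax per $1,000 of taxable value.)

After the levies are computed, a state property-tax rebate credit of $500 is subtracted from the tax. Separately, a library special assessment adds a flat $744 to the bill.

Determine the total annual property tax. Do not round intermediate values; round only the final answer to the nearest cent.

Assessed value = $925,400 × 0.73 = $675,542
Taxable value = $675,542 − $93,300 = $582,242
City of Rookery: $582,242 × 0.0089 = $5,181.9538
Drummond Township: $582,242 × 0.00534 = $3,109.17228
Saltmarsh County: $582,242 × 0.0069 = $4,017.4698
Levies subtotal = $12,308.59588
After credit = $12,308.59588 − $500 = $11,808.59588
Total = $11,808.59588 + $744 = $12,552.59588

$12,552.60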